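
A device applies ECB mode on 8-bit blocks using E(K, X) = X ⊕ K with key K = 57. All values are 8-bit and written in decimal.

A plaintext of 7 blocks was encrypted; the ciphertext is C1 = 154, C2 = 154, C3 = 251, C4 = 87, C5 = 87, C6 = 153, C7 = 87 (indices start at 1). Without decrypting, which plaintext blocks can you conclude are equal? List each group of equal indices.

ECB encrypts each block independently with the same key, so equal ciphertext blocks imply equal plaintext blocks.
C1 = C2 = 154, so P1 = P2.
C4 = C5 = C7 = 87, so P4 = P5 = P7.

P1 = P2; P4 = P5 = P7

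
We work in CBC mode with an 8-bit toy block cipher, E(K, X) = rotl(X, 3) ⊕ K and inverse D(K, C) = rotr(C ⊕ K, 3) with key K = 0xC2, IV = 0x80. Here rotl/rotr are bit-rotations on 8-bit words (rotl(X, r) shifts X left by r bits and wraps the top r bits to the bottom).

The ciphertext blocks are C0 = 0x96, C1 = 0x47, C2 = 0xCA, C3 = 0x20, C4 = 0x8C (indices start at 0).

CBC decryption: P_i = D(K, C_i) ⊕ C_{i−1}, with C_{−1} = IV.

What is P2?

P2 = 0x46

P2: D(K, 0xCA) = 0x01; 0x01 ⊕ 0x47 = 0x46.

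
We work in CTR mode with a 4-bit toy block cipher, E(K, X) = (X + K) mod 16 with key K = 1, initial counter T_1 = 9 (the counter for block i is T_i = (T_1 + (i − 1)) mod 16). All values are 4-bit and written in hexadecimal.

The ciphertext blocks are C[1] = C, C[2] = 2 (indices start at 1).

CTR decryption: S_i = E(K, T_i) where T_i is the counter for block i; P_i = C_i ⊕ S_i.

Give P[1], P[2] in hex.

P[1] = 6, P[2] = 9

P[1]: T = 9, S = E(K, T) = A; C ⊕ A = 6.
P[2]: T = A, S = E(K, T) = B; 2 ⊕ B = 9.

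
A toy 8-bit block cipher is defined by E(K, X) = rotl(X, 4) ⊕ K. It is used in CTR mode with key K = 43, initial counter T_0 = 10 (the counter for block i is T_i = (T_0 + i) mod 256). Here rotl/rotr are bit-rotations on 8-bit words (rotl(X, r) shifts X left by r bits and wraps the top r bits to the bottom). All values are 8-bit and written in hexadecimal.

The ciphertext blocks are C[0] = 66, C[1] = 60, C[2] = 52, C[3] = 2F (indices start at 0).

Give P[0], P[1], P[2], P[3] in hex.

P[0] = 24, P[1] = 32, P[2] = 30, P[3] = 5D

CTR decryption: S_i = E(K, T_i) where T_i is the counter for block i; P_i = C_i ⊕ S_i.
P[0]: T = 10, S = E(K, T) = 42; 66 ⊕ 42 = 24.
P[1]: T = 11, S = E(K, T) = 52; 60 ⊕ 52 = 32.
P[2]: T = 12, S = E(K, T) = 62; 52 ⊕ 62 = 30.
P[3]: T = 13, S = E(K, T) = 72; 2F ⊕ 72 = 5D.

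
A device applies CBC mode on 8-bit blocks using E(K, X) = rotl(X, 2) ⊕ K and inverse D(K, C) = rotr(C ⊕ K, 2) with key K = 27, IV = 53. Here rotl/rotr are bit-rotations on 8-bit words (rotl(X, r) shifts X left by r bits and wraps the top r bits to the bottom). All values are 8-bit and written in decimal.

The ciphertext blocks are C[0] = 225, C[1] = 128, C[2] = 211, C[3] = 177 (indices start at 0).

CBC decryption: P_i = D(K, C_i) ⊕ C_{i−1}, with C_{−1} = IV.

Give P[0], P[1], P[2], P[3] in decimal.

P[0]: D(K, 225) = 190; 190 ⊕ 53 = 139.
P[1]: D(K, 128) = 230; 230 ⊕ 225 = 7.
P[2]: D(K, 211) = 50; 50 ⊕ 128 = 178.
P[3]: D(K, 177) = 170; 170 ⊕ 211 = 121.

P[0] = 139, P[1] = 7, P[2] = 178, P[3] = 121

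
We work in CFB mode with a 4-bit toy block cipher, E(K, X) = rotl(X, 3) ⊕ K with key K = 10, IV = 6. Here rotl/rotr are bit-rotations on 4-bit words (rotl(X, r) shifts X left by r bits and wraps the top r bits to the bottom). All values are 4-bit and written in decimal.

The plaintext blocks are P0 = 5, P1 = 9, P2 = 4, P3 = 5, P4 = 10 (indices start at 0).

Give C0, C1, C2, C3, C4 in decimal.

C0 = 12, C1 = 5, C2 = 4, C3 = 13, C4 = 14

CFB encryption: C_i = P_i ⊕ E(K, C_{i−1}), with C_{−1} = IV.
C0: E(K, 6) = 9; 5 ⊕ 9 = 12.
C1: E(K, 12) = 12; 9 ⊕ 12 = 5.
C2: E(K, 5) = 0; 4 ⊕ 0 = 4.
C3: E(K, 4) = 8; 5 ⊕ 8 = 13.
C4: E(K, 13) = 4; 10 ⊕ 4 = 14.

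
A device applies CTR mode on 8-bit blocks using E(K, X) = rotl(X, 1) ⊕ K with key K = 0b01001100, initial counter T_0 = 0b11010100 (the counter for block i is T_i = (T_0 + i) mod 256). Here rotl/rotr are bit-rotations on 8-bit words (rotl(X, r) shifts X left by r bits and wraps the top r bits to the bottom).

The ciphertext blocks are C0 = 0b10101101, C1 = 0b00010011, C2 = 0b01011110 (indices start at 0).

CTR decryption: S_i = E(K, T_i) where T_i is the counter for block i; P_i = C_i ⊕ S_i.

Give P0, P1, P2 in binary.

P0: T = 0b11010100, S = E(K, T) = 0b11100101; 0b10101101 ⊕ 0b11100101 = 0b01001000.
P1: T = 0b11010101, S = E(K, T) = 0b11100111; 0b00010011 ⊕ 0b11100111 = 0b11110100.
P2: T = 0b11010110, S = E(K, T) = 0b11100001; 0b01011110 ⊕ 0b11100001 = 0b10111111.

P0 = 0b01001000, P1 = 0b11110100, P2 = 0b10111111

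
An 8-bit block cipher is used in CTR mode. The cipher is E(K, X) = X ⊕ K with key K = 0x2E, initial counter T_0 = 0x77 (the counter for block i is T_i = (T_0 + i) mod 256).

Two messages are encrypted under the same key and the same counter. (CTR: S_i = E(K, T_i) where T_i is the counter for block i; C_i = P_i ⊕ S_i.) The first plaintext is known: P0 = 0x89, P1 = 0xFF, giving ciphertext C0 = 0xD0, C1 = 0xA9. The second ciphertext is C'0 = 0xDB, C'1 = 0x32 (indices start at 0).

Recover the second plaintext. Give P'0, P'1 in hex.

P'0 = 0x82, P'1 = 0x64

In CTR with a reused counter, both messages share the same keystream S_i, so C_i ⊕ C'_i = P_i ⊕ P'_i and thus P'_i = P_i ⊕ C_i ⊕ C'_i.
P'0: 0x89 ⊕ 0xD0 ⊕ 0xDB = 0x82.
P'1: 0xFF ⊕ 0xA9 ⊕ 0x32 = 0x64.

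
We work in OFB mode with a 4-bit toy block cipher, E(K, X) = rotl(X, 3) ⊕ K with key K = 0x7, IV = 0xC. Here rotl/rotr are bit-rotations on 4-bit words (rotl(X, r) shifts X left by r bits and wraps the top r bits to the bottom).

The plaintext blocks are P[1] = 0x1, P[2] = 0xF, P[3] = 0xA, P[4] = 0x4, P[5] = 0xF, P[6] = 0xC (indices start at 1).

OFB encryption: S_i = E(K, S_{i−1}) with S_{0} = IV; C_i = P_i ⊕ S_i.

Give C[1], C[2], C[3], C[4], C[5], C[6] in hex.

C[1] = 0x0, C[2] = 0x0, C[3] = 0x2, C[4] = 0x7, C[5] = 0x1, C[6] = 0xC

C[1]: S = E(K, 0xC) = 0x1; 0x1 ⊕ 0x1 = 0x0.
C[2]: S = E(K, 0x1) = 0xF; 0xF ⊕ 0xF = 0x0.
C[3]: S = E(K, 0xF) = 0x8; 0xA ⊕ 0x8 = 0x2.
C[4]: S = E(K, 0x8) = 0x3; 0x4 ⊕ 0x3 = 0x7.
C[5]: S = E(K, 0x3) = 0xE; 0xF ⊕ 0xE = 0x1.
C[6]: S = E(K, 0xE) = 0x0; 0xC ⊕ 0x0 = 0xC.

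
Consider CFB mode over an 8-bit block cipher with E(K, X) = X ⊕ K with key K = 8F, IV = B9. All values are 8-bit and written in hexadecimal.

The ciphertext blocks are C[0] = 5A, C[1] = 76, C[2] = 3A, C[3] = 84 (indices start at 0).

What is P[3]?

P[3] = 31

CFB decryption: P_i = C_i ⊕ E(K, C_{i−1}), with C_{−1} = IV.
P[3]: E(K, 3A) = B5; 84 ⊕ B5 = 31.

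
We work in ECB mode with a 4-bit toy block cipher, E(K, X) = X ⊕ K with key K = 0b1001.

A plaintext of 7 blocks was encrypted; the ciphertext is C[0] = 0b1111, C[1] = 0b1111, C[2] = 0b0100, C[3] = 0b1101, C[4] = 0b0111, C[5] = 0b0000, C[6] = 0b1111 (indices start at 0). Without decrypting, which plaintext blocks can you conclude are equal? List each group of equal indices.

P[0] = P[1] = P[6]

ECB encrypts each block independently with the same key, so equal ciphertext blocks imply equal plaintext blocks.
C[0] = C[1] = C[6] = 0b1111, so P[0] = P[1] = P[6].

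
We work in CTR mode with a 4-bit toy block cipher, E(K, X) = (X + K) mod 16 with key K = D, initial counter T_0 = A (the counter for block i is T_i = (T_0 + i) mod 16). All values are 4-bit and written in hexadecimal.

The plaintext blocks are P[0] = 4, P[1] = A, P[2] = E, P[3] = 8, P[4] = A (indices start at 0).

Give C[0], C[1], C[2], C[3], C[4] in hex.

CTR encryption: S_i = E(K, T_i) where T_i is the counter for block i; C_i = P_i ⊕ S_i.
C[0]: T = A, S = E(K, T) = 7; 4 ⊕ 7 = 3.
C[1]: T = B, S = E(K, T) = 8; A ⊕ 8 = 2.
C[2]: T = C, S = E(K, T) = 9; E ⊕ 9 = 7.
C[3]: T = D, S = E(K, T) = A; 8 ⊕ A = 2.
C[4]: T = E, S = E(K, T) = B; A ⊕ B = 1.

C[0] = 3, C[1] = 2, C[2] = 7, C[3] = 2, C[4] = 1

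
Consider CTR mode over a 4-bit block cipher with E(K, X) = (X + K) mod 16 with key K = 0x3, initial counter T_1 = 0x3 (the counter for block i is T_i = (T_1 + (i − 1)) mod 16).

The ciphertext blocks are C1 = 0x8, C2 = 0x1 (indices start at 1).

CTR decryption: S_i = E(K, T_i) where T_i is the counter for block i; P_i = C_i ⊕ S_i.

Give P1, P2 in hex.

P1 = 0xE, P2 = 0x6

P1: T = 0x3, S = E(K, T) = 0x6; 0x8 ⊕ 0x6 = 0xE.
P2: T = 0x4, S = E(K, T) = 0x7; 0x1 ⊕ 0x7 = 0x6.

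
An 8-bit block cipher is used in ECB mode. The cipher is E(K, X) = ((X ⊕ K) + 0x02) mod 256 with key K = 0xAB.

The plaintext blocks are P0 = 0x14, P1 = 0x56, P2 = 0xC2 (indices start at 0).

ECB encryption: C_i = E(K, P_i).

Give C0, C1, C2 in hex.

C0 = 0xC1, C1 = 0xFF, C2 = 0x6B

C0: E(K, 0x14) = 0xC1.
C1: E(K, 0x56) = 0xFF.
C2: E(K, 0xC2) = 0x6B.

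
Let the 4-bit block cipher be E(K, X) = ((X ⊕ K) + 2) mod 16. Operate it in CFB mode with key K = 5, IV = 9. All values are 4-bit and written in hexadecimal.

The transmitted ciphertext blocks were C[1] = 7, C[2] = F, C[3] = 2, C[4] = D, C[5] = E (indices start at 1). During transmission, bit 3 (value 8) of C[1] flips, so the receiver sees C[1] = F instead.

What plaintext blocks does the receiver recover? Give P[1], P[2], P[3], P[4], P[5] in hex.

P[1] = 1, P[2] = 3, P[3] = E, P[4] = 4, P[5] = 4

CFB decryption: P_i = C_i ⊕ E(K, C_{i−1}), with C_{0} = IV.
Only C[1] changed, to F. In CFB, a change in C_i flips the same bit in P_i and garbles P_{i+1}. Decrypting the received ciphertext:
P[1]: E(K, 9) = E; F ⊕ E = 1.
P[2]: E(K, F) = C; F ⊕ C = 3.
P[3]: E(K, F) = C; 2 ⊕ C = E.
P[4]: E(K, 2) = 9; D ⊕ 9 = 4.
P[5]: E(K, D) = A; E ⊕ A = 4.
Blocks that differ from the original plaintext: P[1], P[2].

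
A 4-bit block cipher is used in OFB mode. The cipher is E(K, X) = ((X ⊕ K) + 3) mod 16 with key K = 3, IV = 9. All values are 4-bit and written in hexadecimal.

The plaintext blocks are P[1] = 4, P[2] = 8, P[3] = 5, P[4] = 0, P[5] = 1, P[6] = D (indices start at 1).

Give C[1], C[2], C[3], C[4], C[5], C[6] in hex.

OFB encryption: S_i = E(K, S_{i−1}) with S_{0} = IV; C_i = P_i ⊕ S_i.
C[1]: S = E(K, 9) = D; 4 ⊕ D = 9.
C[2]: S = E(K, D) = 1; 8 ⊕ 1 = 9.
C[3]: S = E(K, 1) = 5; 5 ⊕ 5 = 0.
C[4]: S = E(K, 5) = 9; 0 ⊕ 9 = 9.
C[5]: S = E(K, 9) = D; 1 ⊕ D = C.
C[6]: S = E(K, D) = 1; D ⊕ 1 = C.

C[1] = 9, C[2] = 9, C[3] = 0, C[4] = 9, C[5] = C, C[6] = C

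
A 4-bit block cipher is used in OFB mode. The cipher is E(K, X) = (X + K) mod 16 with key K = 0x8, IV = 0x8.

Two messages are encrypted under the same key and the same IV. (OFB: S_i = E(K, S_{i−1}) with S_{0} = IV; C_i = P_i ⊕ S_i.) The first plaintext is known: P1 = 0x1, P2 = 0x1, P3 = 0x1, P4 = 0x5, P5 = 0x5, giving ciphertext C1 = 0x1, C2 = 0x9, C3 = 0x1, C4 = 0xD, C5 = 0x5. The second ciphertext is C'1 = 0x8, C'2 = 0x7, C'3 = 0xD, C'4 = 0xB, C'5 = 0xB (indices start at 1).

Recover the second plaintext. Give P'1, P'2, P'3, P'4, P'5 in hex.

In OFB with a reused IV, both messages share the same keystream S_i, so C_i ⊕ C'_i = P_i ⊕ P'_i and thus P'_i = P_i ⊕ C_i ⊕ C'_i.
P'1: 0x1 ⊕ 0x1 ⊕ 0x8 = 0x8.
P'2: 0x1 ⊕ 0x9 ⊕ 0x7 = 0xF.
P'3: 0x1 ⊕ 0x1 ⊕ 0xD = 0xD.
P'4: 0x5 ⊕ 0xD ⊕ 0xB = 0x3.
P'5: 0x5 ⊕ 0x5 ⊕ 0xB = 0xB.

P'1 = 0x8, P'2 = 0xF, P'3 = 0xD, P'4 = 0x3, P'5 = 0xB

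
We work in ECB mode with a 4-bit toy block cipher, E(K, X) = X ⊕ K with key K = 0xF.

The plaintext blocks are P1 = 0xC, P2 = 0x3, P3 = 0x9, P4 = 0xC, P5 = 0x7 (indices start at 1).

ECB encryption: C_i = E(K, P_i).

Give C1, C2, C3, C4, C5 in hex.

C1: E(K, 0xC) = 0x3.
C2: E(K, 0x3) = 0xC.
C3: E(K, 0x9) = 0x6.
C4: E(K, 0xC) = 0x3.
C5: E(K, 0x7) = 0x8.

C1 = 0x3, C2 = 0xC, C3 = 0x6, C4 = 0x3, C5 = 0x8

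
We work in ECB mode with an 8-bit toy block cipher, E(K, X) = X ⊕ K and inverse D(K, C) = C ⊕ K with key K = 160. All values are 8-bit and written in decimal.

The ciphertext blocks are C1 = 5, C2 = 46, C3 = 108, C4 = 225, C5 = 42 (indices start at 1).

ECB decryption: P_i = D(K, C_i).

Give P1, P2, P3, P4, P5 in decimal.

P1 = 165, P2 = 142, P3 = 204, P4 = 65, P5 = 138

P1: D(K, 5) = 165.
P2: D(K, 46) = 142.
P3: D(K, 108) = 204.
P4: D(K, 225) = 65.
P5: D(K, 42) = 138.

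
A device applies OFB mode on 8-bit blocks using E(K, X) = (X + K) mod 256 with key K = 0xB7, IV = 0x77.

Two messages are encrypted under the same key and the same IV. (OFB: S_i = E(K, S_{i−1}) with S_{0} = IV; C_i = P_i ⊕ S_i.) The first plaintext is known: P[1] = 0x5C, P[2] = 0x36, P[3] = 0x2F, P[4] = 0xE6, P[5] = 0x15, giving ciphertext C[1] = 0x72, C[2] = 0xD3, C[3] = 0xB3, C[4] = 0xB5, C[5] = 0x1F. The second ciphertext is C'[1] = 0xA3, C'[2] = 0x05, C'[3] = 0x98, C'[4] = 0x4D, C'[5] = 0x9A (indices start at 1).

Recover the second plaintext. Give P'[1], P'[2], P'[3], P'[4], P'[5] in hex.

In OFB with a reused IV, both messages share the same keystream S_i, so C_i ⊕ C'_i = P_i ⊕ P'_i and thus P'_i = P_i ⊕ C_i ⊕ C'_i.
P'[1]: 0x5C ⊕ 0x72 ⊕ 0xA3 = 0x8D.
P'[2]: 0x36 ⊕ 0xD3 ⊕ 0x05 = 0xE0.
P'[3]: 0x2F ⊕ 0xB3 ⊕ 0x98 = 0x04.
P'[4]: 0xE6 ⊕ 0xB5 ⊕ 0x4D = 0x1E.
P'[5]: 0x15 ⊕ 0x1F ⊕ 0x9A = 0x90.

P'[1] = 0x8D, P'[2] = 0xE0, P'[3] = 0x04, P'[4] = 0x1E, P'[5] = 0x90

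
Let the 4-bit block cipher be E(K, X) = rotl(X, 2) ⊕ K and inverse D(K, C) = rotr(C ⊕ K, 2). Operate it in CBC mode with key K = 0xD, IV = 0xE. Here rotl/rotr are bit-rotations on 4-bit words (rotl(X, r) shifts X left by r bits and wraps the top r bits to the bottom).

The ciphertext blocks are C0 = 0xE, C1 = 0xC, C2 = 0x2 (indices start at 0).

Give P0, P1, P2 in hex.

P0 = 0x2, P1 = 0xA, P2 = 0x3

CBC decryption: P_i = D(K, C_i) ⊕ C_{i−1}, with C_{−1} = IV.
P0: D(K, 0xE) = 0xC; 0xC ⊕ 0xE = 0x2.
P1: D(K, 0xC) = 0x4; 0x4 ⊕ 0xE = 0xA.
P2: D(K, 0x2) = 0xF; 0xF ⊕ 0xC = 0x3.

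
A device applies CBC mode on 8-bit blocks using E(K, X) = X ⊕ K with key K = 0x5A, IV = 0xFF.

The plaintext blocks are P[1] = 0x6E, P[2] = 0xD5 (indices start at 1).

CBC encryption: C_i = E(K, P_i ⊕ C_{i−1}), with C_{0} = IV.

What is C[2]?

C[1]: P[1] ⊕ 0xFF = 0x91; E(K, 0x91) = 0xCB.
C[2]: P[2] ⊕ 0xCB = 0x1E; E(K, 0x1E) = 0x44.

C[2] = 0x44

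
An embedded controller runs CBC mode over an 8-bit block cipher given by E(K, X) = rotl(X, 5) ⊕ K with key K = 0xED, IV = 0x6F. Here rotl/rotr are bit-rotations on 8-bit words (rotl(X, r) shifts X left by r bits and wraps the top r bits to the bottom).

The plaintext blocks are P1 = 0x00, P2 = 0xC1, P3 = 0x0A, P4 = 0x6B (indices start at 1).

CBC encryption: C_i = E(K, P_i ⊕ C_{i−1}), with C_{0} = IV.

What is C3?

C1: P1 ⊕ 0x6F = 0x6F; E(K, 0x6F) = 0x00.
C2: P2 ⊕ 0x00 = 0xC1; E(K, 0xC1) = 0xD5.
C3: P3 ⊕ 0xD5 = 0xDF; E(K, 0xDF) = 0x16.

C3 = 0x16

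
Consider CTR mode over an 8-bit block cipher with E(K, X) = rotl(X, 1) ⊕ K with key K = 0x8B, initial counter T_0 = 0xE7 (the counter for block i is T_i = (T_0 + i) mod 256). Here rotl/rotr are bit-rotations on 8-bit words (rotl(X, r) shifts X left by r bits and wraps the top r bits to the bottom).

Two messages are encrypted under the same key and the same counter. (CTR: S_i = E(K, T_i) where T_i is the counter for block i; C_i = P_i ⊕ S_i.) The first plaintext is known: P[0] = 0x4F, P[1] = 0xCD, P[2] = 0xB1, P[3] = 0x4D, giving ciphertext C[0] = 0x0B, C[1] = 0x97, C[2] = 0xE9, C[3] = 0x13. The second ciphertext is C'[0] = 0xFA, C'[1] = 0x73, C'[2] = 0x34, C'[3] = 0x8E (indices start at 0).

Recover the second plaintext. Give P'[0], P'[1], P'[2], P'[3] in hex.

P'[0] = 0xBE, P'[1] = 0x29, P'[2] = 0x6C, P'[3] = 0xD0

In CTR with a reused counter, both messages share the same keystream S_i, so C_i ⊕ C'_i = P_i ⊕ P'_i and thus P'_i = P_i ⊕ C_i ⊕ C'_i.
P'[0]: 0x4F ⊕ 0x0B ⊕ 0xFA = 0xBE.
P'[1]: 0xCD ⊕ 0x97 ⊕ 0x73 = 0x29.
P'[2]: 0xB1 ⊕ 0xE9 ⊕ 0x34 = 0x6C.
P'[3]: 0x4D ⊕ 0x13 ⊕ 0x8E = 0xD0.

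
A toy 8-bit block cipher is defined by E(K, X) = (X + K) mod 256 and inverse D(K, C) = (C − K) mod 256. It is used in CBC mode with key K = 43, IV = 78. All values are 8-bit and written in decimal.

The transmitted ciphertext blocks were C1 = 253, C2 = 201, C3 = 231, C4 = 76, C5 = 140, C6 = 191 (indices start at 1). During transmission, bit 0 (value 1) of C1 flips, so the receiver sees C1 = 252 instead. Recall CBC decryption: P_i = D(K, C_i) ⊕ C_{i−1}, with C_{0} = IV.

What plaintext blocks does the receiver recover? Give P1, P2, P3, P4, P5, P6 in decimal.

P1 = 159, P2 = 98, P3 = 117, P4 = 198, P5 = 45, P6 = 24

Only C1 changed, to 252. In CBC, a change in C_i garbles P_i and flips the same bit in P_{i+1}. Decrypting the received ciphertext:
P1: D(K, 252) = 209; 209 ⊕ 78 = 159.
P2: D(K, 201) = 158; 158 ⊕ 252 = 98.
P3: D(K, 231) = 188; 188 ⊕ 201 = 117.
P4: D(K, 76) = 33; 33 ⊕ 231 = 198.
P5: D(K, 140) = 97; 97 ⊕ 76 = 45.
P6: D(K, 191) = 148; 148 ⊕ 140 = 24.
Blocks that differ from the original plaintext: P1, P2.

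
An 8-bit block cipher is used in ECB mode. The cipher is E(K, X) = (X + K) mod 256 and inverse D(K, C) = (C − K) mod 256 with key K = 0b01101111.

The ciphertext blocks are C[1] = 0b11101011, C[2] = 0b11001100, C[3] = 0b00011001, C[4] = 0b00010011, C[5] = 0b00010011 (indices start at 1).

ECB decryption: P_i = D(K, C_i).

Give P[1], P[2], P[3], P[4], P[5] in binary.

P[1] = 0b01111100, P[2] = 0b01011101, P[3] = 0b10101010, P[4] = 0b10100100, P[5] = 0b10100100

P[1]: D(K, 0b11101011) = 0b01111100.
P[2]: D(K, 0b11001100) = 0b01011101.
P[3]: D(K, 0b00011001) = 0b10101010.
P[4]: D(K, 0b00010011) = 0b10100100.
P[5]: D(K, 0b00010011) = 0b10100100.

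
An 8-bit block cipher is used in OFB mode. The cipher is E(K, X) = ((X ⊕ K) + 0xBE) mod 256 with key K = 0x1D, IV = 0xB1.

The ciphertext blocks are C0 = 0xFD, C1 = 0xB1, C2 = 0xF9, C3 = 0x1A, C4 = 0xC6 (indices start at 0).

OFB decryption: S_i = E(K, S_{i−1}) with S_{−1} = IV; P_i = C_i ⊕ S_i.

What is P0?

P0 = 0x97

P0: S = E(K, 0xB1) = 0x6A; 0xFD ⊕ 0x6A = 0x97.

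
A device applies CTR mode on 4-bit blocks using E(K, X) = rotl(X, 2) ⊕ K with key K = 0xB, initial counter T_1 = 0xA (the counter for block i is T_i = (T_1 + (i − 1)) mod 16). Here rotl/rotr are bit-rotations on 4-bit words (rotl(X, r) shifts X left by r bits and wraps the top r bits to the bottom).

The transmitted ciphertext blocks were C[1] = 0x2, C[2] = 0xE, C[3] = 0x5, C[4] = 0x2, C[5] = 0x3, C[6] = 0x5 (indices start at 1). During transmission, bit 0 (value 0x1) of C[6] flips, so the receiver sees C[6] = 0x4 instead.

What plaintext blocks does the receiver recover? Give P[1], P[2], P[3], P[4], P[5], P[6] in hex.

CTR decryption: S_i = E(K, T_i) where T_i is the counter for block i; P_i = C_i ⊕ S_i.
Only C[6] changed, to 0x4. In CTR, a change in C_i flips the same bit in P_i only; the keystream is unaffected. Decrypting the received ciphertext:
P[1]: T = 0xA, S = E(K, T) = 0x1; 0x2 ⊕ 0x1 = 0x3.
P[2]: T = 0xB, S = E(K, T) = 0x5; 0xE ⊕ 0x5 = 0xB.
P[3]: T = 0xC, S = E(K, T) = 0x8; 0x5 ⊕ 0x8 = 0xD.
P[4]: T = 0xD, S = E(K, T) = 0xC; 0x2 ⊕ 0xC = 0xE.
P[5]: T = 0xE, S = E(K, T) = 0x0; 0x3 ⊕ 0x0 = 0x3.
P[6]: T = 0xF, S = E(K, T) = 0x4; 0x4 ⊕ 0x4 = 0x0.
Blocks that differ from the original plaintext: P[6].

P[1] = 0x3, P[2] = 0xB, P[3] = 0xD, P[4] = 0xE, P[5] = 0x3, P[6] = 0x0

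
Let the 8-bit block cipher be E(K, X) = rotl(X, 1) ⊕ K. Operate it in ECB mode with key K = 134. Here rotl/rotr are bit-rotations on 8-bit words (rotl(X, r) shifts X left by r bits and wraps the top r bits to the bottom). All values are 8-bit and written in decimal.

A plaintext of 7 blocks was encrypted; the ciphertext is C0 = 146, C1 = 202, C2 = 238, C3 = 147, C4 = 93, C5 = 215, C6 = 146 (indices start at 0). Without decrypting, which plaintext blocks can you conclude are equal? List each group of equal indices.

P0 = P6

ECB encrypts each block independently with the same key, so equal ciphertext blocks imply equal plaintext blocks.
C0 = C6 = 146, so P0 = P6.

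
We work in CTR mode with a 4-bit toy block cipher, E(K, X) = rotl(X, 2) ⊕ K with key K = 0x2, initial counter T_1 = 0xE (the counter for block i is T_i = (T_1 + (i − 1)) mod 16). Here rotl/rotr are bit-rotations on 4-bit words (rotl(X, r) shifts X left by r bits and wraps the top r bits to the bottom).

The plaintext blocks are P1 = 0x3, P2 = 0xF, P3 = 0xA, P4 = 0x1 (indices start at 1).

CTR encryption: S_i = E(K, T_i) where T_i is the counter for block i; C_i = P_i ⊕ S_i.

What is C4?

C1: T = 0xE, S = E(K, T) = 0x9; 0x3 ⊕ 0x9 = 0xA.
C2: T = 0xF, S = E(K, T) = 0xD; 0xF ⊕ 0xD = 0x2.
C3: T = 0x0, S = E(K, T) = 0x2; 0xA ⊕ 0x2 = 0x8.
C4: T = 0x1, S = E(K, T) = 0x6; 0x1 ⊕ 0x6 = 0x7.

C4 = 0x7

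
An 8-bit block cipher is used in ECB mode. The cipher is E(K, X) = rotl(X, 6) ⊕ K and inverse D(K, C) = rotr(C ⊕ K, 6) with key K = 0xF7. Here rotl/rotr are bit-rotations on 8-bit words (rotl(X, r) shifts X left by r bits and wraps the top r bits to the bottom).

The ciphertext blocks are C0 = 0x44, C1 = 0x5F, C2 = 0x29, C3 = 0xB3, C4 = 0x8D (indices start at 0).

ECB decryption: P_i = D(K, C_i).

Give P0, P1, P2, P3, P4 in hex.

P0 = 0xCE, P1 = 0xA2, P2 = 0x7B, P3 = 0x11, P4 = 0xE9

P0: D(K, 0x44) = 0xCE.
P1: D(K, 0x5F) = 0xA2.
P2: D(K, 0x29) = 0x7B.
P3: D(K, 0xB3) = 0x11.
P4: D(K, 0x8D) = 0xE9.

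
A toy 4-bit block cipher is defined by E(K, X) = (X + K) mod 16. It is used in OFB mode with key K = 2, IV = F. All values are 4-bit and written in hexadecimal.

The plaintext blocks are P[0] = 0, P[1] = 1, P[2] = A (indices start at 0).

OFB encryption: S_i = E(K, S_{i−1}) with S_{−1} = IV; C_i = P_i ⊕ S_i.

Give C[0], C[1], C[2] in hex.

C[0]: S = E(K, F) = 1; 0 ⊕ 1 = 1.
C[1]: S = E(K, 1) = 3; 1 ⊕ 3 = 2.
C[2]: S = E(K, 3) = 5; A ⊕ 5 = F.

C[0] = 1, C[1] = 2, C[2] = F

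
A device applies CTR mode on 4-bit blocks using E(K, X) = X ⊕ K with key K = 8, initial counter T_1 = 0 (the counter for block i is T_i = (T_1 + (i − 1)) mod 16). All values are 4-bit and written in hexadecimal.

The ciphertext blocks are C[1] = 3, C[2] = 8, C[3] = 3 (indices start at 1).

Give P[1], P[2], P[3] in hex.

P[1] = B, P[2] = 1, P[3] = 9

CTR decryption: S_i = E(K, T_i) where T_i is the counter for block i; P_i = C_i ⊕ S_i.
P[1]: T = 0, S = E(K, T) = 8; 3 ⊕ 8 = B.
P[2]: T = 1, S = E(K, T) = 9; 8 ⊕ 9 = 1.
P[3]: T = 2, S = E(K, T) = A; 3 ⊕ A = 9.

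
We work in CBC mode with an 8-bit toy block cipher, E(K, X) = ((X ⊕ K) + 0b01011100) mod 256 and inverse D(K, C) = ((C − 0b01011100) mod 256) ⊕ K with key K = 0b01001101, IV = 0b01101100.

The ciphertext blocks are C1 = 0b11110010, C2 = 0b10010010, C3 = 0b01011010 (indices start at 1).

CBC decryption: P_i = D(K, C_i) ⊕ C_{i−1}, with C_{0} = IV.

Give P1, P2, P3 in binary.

P1: D(K, 0b11110010) = 0b11011011; 0b11011011 ⊕ 0b01101100 = 0b10110111.
P2: D(K, 0b10010010) = 0b01111011; 0b01111011 ⊕ 0b11110010 = 0b10001001.
P3: D(K, 0b01011010) = 0b10110011; 0b10110011 ⊕ 0b10010010 = 0b00100001.

P1 = 0b10110111, P2 = 0b10001001, P3 = 0b00100001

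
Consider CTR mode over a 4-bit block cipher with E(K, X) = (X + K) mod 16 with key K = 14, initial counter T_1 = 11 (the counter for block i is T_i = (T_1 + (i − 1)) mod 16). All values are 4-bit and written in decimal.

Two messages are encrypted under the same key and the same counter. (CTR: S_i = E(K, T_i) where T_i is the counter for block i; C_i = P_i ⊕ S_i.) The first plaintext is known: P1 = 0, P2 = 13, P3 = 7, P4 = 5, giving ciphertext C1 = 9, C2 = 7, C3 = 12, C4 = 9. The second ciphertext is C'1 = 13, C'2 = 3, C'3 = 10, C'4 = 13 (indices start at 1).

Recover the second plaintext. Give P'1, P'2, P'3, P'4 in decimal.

In CTR with a reused counter, both messages share the same keystream S_i, so C_i ⊕ C'_i = P_i ⊕ P'_i and thus P'_i = P_i ⊕ C_i ⊕ C'_i.
P'1: 0 ⊕ 9 ⊕ 13 = 4.
P'2: 13 ⊕ 7 ⊕ 3 = 9.
P'3: 7 ⊕ 12 ⊕ 10 = 1.
P'4: 5 ⊕ 9 ⊕ 13 = 1.

P'1 = 4, P'2 = 9, P'3 = 1, P'4 = 1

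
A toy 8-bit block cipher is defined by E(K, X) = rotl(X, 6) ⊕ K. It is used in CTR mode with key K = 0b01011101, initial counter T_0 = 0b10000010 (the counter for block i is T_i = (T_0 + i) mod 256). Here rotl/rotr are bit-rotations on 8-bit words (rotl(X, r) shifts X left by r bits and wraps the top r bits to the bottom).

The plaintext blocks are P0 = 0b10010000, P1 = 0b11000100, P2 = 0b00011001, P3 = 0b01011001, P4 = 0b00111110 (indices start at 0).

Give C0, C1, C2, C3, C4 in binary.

CTR encryption: S_i = E(K, T_i) where T_i is the counter for block i; C_i = P_i ⊕ S_i.
C0: T = 0b10000010, S = E(K, T) = 0b11111101; 0b10010000 ⊕ 0b11111101 = 0b01101101.
C1: T = 0b10000011, S = E(K, T) = 0b10111101; 0b11000100 ⊕ 0b10111101 = 0b01111001.
C2: T = 0b10000100, S = E(K, T) = 0b01111100; 0b00011001 ⊕ 0b01111100 = 0b01100101.
C3: T = 0b10000101, S = E(K, T) = 0b00111100; 0b01011001 ⊕ 0b00111100 = 0b01100101.
C4: T = 0b10000110, S = E(K, T) = 0b11111100; 0b00111110 ⊕ 0b11111100 = 0b11000010.

C0 = 0b01101101, C1 = 0b01111001, C2 = 0b01100101, C3 = 0b01100101, C4 = 0b11000010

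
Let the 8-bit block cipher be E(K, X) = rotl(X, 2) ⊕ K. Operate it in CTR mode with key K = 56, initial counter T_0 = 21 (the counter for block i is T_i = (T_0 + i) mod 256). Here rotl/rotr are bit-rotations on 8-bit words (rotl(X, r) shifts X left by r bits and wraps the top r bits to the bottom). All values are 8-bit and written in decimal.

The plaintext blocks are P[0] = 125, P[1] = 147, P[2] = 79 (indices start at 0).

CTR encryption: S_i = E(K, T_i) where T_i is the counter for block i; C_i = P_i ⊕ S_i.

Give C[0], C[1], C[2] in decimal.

C[0]: T = 21, S = E(K, T) = 108; 125 ⊕ 108 = 17.
C[1]: T = 22, S = E(K, T) = 96; 147 ⊕ 96 = 243.
C[2]: T = 23, S = E(K, T) = 100; 79 ⊕ 100 = 43.

C[0] = 17, C[1] = 243, C[2] = 43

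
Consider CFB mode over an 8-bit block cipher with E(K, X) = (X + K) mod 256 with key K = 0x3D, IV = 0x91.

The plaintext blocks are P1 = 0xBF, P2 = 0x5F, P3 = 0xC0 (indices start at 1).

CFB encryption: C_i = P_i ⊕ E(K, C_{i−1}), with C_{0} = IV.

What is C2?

C1: E(K, 0x91) = 0xCE; 0xBF ⊕ 0xCE = 0x71.
C2: E(K, 0x71) = 0xAE; 0x5F ⊕ 0xAE = 0xF1.

C2 = 0xF1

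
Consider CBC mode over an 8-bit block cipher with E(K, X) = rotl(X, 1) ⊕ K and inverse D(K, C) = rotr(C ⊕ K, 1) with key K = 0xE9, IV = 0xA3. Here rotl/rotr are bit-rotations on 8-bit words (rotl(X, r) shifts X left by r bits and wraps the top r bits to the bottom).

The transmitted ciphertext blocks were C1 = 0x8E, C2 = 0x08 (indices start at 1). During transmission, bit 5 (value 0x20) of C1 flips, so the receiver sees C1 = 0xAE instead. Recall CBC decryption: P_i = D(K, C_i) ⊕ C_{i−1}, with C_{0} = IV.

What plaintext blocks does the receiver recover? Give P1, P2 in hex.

Only C1 changed, to 0xAE. In CBC, a change in C_i garbles P_i and flips the same bit in P_{i+1}. Decrypting the received ciphertext:
P1: D(K, 0xAE) = 0xA3; 0xA3 ⊕ 0xA3 = 0x00.
P2: D(K, 0x08) = 0xF0; 0xF0 ⊕ 0xAE = 0x5E.
Blocks that differ from the original plaintext: P1, P2.

P1 = 0x00, P2 = 0x5E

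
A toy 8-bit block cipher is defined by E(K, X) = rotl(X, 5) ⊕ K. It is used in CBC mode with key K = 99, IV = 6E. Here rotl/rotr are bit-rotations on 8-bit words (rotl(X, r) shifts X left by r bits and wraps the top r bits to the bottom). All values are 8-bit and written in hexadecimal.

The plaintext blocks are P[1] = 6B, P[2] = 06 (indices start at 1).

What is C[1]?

C[1] = 39

CBC encryption: C_i = E(K, P_i ⊕ C_{i−1}), with C_{0} = IV.
C[1]: P[1] ⊕ 6E = 05; E(K, 05) = 39.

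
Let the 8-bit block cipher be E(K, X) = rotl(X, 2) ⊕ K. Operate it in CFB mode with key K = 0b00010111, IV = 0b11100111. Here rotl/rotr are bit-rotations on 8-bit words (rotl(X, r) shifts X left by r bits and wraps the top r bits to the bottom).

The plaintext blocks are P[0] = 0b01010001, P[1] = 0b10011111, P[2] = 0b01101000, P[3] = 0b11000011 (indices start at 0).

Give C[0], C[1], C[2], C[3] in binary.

CFB encryption: C_i = P_i ⊕ E(K, C_{i−1}), with C_{−1} = IV.
C[0]: E(K, 0b11100111) = 0b10001000; 0b01010001 ⊕ 0b10001000 = 0b11011001.
C[1]: E(K, 0b11011001) = 0b01110000; 0b10011111 ⊕ 0b01110000 = 0b11101111.
C[2]: E(K, 0b11101111) = 0b10101000; 0b01101000 ⊕ 0b10101000 = 0b11000000.
C[3]: E(K, 0b11000000) = 0b00010100; 0b11000011 ⊕ 0b00010100 = 0b11010111.

C[0] = 0b11011001, C[1] = 0b11101111, C[2] = 0b11000000, C[3] = 0b11010111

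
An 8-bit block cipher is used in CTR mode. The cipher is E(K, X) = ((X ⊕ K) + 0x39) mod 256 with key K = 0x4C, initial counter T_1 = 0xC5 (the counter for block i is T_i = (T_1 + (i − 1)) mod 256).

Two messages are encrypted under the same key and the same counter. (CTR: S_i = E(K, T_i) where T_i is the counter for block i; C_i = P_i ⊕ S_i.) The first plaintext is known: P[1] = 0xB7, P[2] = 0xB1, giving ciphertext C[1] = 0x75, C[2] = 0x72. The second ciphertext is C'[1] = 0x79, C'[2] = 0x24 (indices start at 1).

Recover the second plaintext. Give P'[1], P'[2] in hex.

P'[1] = 0xBB, P'[2] = 0xE7

In CTR with a reused counter, both messages share the same keystream S_i, so C_i ⊕ C'_i = P_i ⊕ P'_i and thus P'_i = P_i ⊕ C_i ⊕ C'_i.
P'[1]: 0xB7 ⊕ 0x75 ⊕ 0x79 = 0xBB.
P'[2]: 0xB1 ⊕ 0x72 ⊕ 0x24 = 0xE7.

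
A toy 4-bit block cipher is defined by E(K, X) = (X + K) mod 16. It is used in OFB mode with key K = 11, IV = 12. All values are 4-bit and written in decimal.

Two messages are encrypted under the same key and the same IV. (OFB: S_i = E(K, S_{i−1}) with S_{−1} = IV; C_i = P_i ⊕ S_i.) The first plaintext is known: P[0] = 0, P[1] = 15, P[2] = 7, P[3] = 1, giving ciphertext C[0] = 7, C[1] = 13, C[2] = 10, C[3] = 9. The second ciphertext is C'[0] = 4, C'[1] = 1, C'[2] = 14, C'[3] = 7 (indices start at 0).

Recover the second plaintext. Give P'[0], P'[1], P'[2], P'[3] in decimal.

P'[0] = 3, P'[1] = 3, P'[2] = 3, P'[3] = 15

In OFB with a reused IV, both messages share the same keystream S_i, so C_i ⊕ C'_i = P_i ⊕ P'_i and thus P'_i = P_i ⊕ C_i ⊕ C'_i.
P'[0]: 0 ⊕ 7 ⊕ 4 = 3.
P'[1]: 15 ⊕ 13 ⊕ 1 = 3.
P'[2]: 7 ⊕ 10 ⊕ 14 = 3.
P'[3]: 1 ⊕ 9 ⊕ 7 = 15.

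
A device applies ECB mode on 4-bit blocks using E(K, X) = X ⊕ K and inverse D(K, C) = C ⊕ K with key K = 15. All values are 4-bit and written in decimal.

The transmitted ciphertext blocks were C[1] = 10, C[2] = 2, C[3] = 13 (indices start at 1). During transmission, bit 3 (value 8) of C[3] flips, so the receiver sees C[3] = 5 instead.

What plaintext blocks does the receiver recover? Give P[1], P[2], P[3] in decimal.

P[1] = 5, P[2] = 13, P[3] = 10

ECB decryption: P_i = D(K, C_i).
Only C[3] changed, to 5. In ECB, a change in C_i affects only P_i. Decrypting the received ciphertext:
P[1]: D(K, 10) = 5.
P[2]: D(K, 2) = 13.
P[3]: D(K, 5) = 10.
Blocks that differ from the original plaintext: P[3].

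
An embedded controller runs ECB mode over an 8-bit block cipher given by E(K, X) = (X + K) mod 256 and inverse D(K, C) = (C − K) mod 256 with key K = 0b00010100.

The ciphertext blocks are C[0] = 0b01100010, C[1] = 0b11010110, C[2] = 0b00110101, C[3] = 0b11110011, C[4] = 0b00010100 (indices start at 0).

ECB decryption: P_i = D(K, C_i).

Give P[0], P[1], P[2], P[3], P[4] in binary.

P[0] = 0b01001110, P[1] = 0b11000010, P[2] = 0b00100001, P[3] = 0b11011111, P[4] = 0b00000000

P[0]: D(K, 0b01100010) = 0b01001110.
P[1]: D(K, 0b11010110) = 0b11000010.
P[2]: D(K, 0b00110101) = 0b00100001.
P[3]: D(K, 0b11110011) = 0b11011111.
P[4]: D(K, 0b00010100) = 0b00000000.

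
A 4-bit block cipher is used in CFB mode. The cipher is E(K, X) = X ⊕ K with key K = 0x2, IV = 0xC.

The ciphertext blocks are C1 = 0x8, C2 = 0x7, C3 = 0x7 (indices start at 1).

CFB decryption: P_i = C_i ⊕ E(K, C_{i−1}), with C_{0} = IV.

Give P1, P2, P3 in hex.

P1: E(K, 0xC) = 0xE; 0x8 ⊕ 0xE = 0x6.
P2: E(K, 0x8) = 0xA; 0x7 ⊕ 0xA = 0xD.
P3: E(K, 0x7) = 0x5; 0x7 ⊕ 0x5 = 0x2.

P1 = 0x6, P2 = 0xD, P3 = 0x2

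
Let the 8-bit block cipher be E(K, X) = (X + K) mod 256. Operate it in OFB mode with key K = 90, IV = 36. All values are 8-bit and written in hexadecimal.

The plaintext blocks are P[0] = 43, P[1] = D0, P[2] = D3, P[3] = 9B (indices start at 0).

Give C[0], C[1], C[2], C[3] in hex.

C[0] = 85, C[1] = 86, C[2] = 35, C[3] = ED

OFB encryption: S_i = E(K, S_{i−1}) with S_{−1} = IV; C_i = P_i ⊕ S_i.
C[0]: S = E(K, 36) = C6; 43 ⊕ C6 = 85.
C[1]: S = E(K, C6) = 56; D0 ⊕ 56 = 86.
C[2]: S = E(K, 56) = E6; D3 ⊕ E6 = 35.
C[3]: S = E(K, E6) = 76; 9B ⊕ 76 = ED.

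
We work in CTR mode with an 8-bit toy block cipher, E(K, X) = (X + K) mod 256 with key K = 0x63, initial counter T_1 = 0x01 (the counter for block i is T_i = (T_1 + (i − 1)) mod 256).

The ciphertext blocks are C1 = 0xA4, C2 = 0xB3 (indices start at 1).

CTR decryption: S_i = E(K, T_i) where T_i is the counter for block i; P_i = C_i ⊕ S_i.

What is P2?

P2: T = 0x02, S = E(K, T) = 0x65; 0xB3 ⊕ 0x65 = 0xD6.

P2 = 0xD6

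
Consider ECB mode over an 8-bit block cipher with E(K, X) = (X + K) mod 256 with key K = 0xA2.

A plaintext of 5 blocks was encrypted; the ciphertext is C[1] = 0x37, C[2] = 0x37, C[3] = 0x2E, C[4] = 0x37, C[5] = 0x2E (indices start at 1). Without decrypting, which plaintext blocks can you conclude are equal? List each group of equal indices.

P[1] = P[2] = P[4]; P[3] = P[5]

ECB encrypts each block independently with the same key, so equal ciphertext blocks imply equal plaintext blocks.
C[1] = C[2] = C[4] = 0x37, so P[1] = P[2] = P[4].
C[3] = C[5] = 0x2E, so P[3] = P[5].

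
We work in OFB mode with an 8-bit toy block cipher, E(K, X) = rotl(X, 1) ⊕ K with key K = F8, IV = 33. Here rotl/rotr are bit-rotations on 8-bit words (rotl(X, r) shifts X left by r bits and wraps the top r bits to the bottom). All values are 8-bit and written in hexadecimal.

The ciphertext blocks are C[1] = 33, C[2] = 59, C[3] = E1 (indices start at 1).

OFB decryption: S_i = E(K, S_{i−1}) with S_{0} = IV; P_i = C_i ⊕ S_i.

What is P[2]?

P[2] = 9C

P[1]: S = E(K, 33) = 9E; 33 ⊕ 9E = AD.
P[2]: S = E(K, 9E) = C5; 59 ⊕ C5 = 9C.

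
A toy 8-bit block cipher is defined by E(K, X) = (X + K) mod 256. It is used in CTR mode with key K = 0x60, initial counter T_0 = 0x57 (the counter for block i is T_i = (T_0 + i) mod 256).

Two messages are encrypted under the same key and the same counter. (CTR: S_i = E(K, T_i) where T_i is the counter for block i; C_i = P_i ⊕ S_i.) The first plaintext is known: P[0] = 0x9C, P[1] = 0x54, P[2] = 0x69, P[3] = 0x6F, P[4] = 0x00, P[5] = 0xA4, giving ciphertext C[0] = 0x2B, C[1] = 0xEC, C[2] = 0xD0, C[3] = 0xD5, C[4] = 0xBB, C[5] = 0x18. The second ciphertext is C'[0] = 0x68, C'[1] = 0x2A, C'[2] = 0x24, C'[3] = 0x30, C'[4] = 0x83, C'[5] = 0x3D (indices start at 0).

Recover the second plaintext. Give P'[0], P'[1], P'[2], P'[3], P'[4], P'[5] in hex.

P'[0] = 0xDF, P'[1] = 0x92, P'[2] = 0x9D, P'[3] = 0x8A, P'[4] = 0x38, P'[5] = 0x81

In CTR with a reused counter, both messages share the same keystream S_i, so C_i ⊕ C'_i = P_i ⊕ P'_i and thus P'_i = P_i ⊕ C_i ⊕ C'_i.
P'[0]: 0x9C ⊕ 0x2B ⊕ 0x68 = 0xDF.
P'[1]: 0x54 ⊕ 0xEC ⊕ 0x2A = 0x92.
P'[2]: 0x69 ⊕ 0xD0 ⊕ 0x24 = 0x9D.
P'[3]: 0x6F ⊕ 0xD5 ⊕ 0x30 = 0x8A.
P'[4]: 0x00 ⊕ 0xBB ⊕ 0x83 = 0x38.
P'[5]: 0xA4 ⊕ 0x18 ⊕ 0x3D = 0x81.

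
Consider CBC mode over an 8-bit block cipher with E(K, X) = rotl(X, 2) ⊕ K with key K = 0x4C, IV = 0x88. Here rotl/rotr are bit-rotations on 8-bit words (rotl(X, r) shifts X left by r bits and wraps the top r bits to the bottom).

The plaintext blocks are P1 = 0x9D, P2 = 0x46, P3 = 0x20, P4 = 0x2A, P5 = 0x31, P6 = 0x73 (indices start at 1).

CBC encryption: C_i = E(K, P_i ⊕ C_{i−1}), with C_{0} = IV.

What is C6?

C1: P1 ⊕ 0x88 = 0x15; E(K, 0x15) = 0x18.
C2: P2 ⊕ 0x18 = 0x5E; E(K, 0x5E) = 0x35.
C3: P3 ⊕ 0x35 = 0x15; E(K, 0x15) = 0x18.
C4: P4 ⊕ 0x18 = 0x32; E(K, 0x32) = 0x84.
C5: P5 ⊕ 0x84 = 0xB5; E(K, 0xB5) = 0x9A.
C6: P6 ⊕ 0x9A = 0xE9; E(K, 0xE9) = 0xEB.

C6 = 0xEB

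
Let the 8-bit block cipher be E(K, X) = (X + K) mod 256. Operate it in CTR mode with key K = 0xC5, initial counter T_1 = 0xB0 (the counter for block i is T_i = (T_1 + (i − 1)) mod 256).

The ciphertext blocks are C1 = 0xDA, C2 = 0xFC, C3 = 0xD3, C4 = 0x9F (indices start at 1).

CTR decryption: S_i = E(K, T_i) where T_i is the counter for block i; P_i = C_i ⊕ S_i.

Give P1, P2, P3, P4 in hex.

P1: T = 0xB0, S = E(K, T) = 0x75; 0xDA ⊕ 0x75 = 0xAF.
P2: T = 0xB1, S = E(K, T) = 0x76; 0xFC ⊕ 0x76 = 0x8A.
P3: T = 0xB2, S = E(K, T) = 0x77; 0xD3 ⊕ 0x77 = 0xA4.
P4: T = 0xB3, S = E(K, T) = 0x78; 0x9F ⊕ 0x78 = 0xE7.

P1 = 0xAF, P2 = 0x8A, P3 = 0xA4, P4 = 0xE7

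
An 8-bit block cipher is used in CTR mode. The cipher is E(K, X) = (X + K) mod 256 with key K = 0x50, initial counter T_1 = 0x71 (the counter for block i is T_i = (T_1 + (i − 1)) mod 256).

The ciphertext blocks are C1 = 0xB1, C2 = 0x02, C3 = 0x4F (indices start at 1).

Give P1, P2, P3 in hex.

CTR decryption: S_i = E(K, T_i) where T_i is the counter for block i; P_i = C_i ⊕ S_i.
P1: T = 0x71, S = E(K, T) = 0xC1; 0xB1 ⊕ 0xC1 = 0x70.
P2: T = 0x72, S = E(K, T) = 0xC2; 0x02 ⊕ 0xC2 = 0xC0.
P3: T = 0x73, S = E(K, T) = 0xC3; 0x4F ⊕ 0xC3 = 0x8C.

P1 = 0x70, P2 = 0xC0, P3 = 0x8C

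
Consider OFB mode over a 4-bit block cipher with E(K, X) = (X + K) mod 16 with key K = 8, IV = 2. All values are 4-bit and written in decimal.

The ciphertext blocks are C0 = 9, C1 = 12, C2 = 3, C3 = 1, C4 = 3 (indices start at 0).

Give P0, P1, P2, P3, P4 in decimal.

P0 = 3, P1 = 14, P2 = 9, P3 = 3, P4 = 9

OFB decryption: S_i = E(K, S_{i−1}) with S_{−1} = IV; P_i = C_i ⊕ S_i.
P0: S = E(K, 2) = 10; 9 ⊕ 10 = 3.
P1: S = E(K, 10) = 2; 12 ⊕ 2 = 14.
P2: S = E(K, 2) = 10; 3 ⊕ 10 = 9.
P3: S = E(K, 10) = 2; 1 ⊕ 2 = 3.
P4: S = E(K, 2) = 10; 3 ⊕ 10 = 9.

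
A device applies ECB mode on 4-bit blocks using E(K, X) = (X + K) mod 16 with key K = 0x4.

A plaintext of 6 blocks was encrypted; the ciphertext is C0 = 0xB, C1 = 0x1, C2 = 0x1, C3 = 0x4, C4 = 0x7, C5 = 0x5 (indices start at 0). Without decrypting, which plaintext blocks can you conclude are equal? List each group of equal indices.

P1 = P2

ECB encrypts each block independently with the same key, so equal ciphertext blocks imply equal plaintext blocks.
C1 = C2 = 0x1, so P1 = P2.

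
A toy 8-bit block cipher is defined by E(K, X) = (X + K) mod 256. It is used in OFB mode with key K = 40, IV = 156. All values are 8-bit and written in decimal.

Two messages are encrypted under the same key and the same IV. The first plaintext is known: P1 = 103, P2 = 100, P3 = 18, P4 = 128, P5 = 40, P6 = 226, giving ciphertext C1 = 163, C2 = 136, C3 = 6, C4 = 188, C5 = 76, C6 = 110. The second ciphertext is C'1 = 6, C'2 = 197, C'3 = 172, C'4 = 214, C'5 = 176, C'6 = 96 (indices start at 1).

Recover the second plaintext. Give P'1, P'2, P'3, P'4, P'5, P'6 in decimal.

P'1 = 194, P'2 = 41, P'3 = 184, P'4 = 234, P'5 = 212, P'6 = 236

In OFB with a reused IV, both messages share the same keystream S_i, so C_i ⊕ C'_i = P_i ⊕ P'_i and thus P'_i = P_i ⊕ C_i ⊕ C'_i.
P'1: 103 ⊕ 163 ⊕ 6 = 194.
P'2: 100 ⊕ 136 ⊕ 197 = 41.
P'3: 18 ⊕ 6 ⊕ 172 = 184.
P'4: 128 ⊕ 188 ⊕ 214 = 234.
P'5: 40 ⊕ 76 ⊕ 176 = 212.
P'6: 226 ⊕ 110 ⊕ 96 = 236.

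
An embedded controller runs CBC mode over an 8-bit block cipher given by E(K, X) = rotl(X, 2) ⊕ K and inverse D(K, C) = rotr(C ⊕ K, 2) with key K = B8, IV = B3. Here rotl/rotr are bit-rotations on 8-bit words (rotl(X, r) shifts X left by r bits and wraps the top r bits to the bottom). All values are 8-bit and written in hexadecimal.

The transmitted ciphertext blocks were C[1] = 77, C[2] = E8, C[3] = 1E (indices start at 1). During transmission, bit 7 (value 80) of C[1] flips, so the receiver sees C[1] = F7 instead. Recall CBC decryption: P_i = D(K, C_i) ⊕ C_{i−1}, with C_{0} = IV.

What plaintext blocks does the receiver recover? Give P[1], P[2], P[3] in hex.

Only C[1] changed, to F7. In CBC, a change in C_i garbles P_i and flips the same bit in P_{i+1}. Decrypting the received ciphertext:
P[1]: D(K, F7) = D3; D3 ⊕ B3 = 60.
P[2]: D(K, E8) = 14; 14 ⊕ F7 = E3.
P[3]: D(K, 1E) = A9; A9 ⊕ E8 = 41.
Blocks that differ from the original plaintext: P[1], P[2].

P[1] = 60, P[2] = E3, P[3] = 41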